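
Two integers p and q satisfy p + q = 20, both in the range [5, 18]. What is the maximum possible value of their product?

For a fixed sum, the product pq is largest when p and q are as close as possible.
Taking p = 10 and q = 10 (both in [5, 18]) gives pq = 100.

100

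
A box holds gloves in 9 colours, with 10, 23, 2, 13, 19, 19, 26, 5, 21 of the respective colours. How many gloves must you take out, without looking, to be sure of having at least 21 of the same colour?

In the worst case you take as many as possible of each colour without reaching 21: 10 + 20 + 2 + 13 + 19 + 19 + 20 + 5 + 20 = 128.
The next one must give 21 of some colour, so 128 + 1 = 129.

129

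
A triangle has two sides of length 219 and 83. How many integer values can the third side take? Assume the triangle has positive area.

165

The triangle inequality gives |219 − 83| < c < 219 + 83, i.e. 136 < c < 302.
So c can be any integer from 137 to 301: 165 values.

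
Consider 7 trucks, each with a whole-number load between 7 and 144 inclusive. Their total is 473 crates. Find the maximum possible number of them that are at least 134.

With k values at 134 or above and the rest at least 7, the sum is at least 49 + 127k.
Since the sum is 473, we need 127k ≤ 424, i.e. k ≤ 3.
k = 3 is achieved by 3 values at 134 and 4 at 7, total 430; add 43 to one value (staying below 134) to reach 473.

3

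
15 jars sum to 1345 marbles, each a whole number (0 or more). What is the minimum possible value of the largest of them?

Some value must be at least ⌈1345/15⌉ = 90, since 15 × 89 = 1335 < 1345.
Achievable: 10 of them at 90 and 5 at 89 total 1345.

90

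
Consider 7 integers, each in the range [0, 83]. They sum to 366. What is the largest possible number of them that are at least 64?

Suppose k of them are at least 64. Those contribute at least 64 each and the other 7 − k at least 0 each.
So the total is at least 64k + 0(7 − k) = 0 + 64k. This must be ≤ 366, giving k ≤ 5.
k = 5 is achieved by 5 values at 64 and 2 at 0, total 320; add 46 to one value (staying below 64) to reach 366.

5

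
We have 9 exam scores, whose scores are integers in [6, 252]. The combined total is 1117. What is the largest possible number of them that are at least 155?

7

If k of the values are ≥ 155, the total is ≥ 155k + 6(9 − k).
Setting 155k + 6(9 − k) ≤ 1117 gives 149k ≤ 1063, so k ≤ 7.
k = 7 is achieved by 7 values at 155 and 2 at 6, total 1097; add 20 to one value (staying below 155) to reach 1117.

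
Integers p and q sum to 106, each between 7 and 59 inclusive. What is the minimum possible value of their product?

2773

pq = p(106 − p) is concave in p, so over [47, 59] it is minimized at an endpoint.
The extreme feasible split is p = 47, q = 59, giving pq = 2773.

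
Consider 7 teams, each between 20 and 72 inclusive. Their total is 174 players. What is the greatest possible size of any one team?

54

To make one team as large as possible, make the other 6 as small as possible.
The other 6 contribute at least 6 × 20 = 120, leaving at most 174 − 120 = 54.
Since 54 ≤ 72, this is achievable: one at 54 and 6 at 20.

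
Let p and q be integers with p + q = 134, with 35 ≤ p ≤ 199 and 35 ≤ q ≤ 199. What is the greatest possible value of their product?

4489

pq = p(134 − p) is maximized when p is as near 134/2 as the bounds allow.
Taking p = 67 and q = 67 (both in [35, 199]) gives pq = 4489.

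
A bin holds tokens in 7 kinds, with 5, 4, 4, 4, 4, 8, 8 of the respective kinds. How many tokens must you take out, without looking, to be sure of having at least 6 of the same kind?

In the worst case you take as many as possible of each kind without reaching 6: 5 + 4 + 4 + 4 + 4 + 5 + 5 = 31.
The next one must give 6 of some kind, so 31 + 1 = 32.

32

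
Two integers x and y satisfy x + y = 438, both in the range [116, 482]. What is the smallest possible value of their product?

xy = x(438 − x) is concave in x, so over [116, 322] it is minimized at an endpoint.
At the endpoint x = 116, y = 438 − 116 = 322, so xy = 116 × 322 = 37352.

37352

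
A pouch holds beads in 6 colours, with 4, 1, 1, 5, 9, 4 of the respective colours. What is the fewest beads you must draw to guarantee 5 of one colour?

19

In the worst case you take as many as possible of each colour without reaching 5: 4 + 1 + 1 + 4 + 4 + 4 = 18.
The next one must give 5 of some colour, so 18 + 1 = 19.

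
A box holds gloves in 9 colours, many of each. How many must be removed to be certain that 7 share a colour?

55

In the worst case you draw 6 of each of the 9 colours: 9 × 6 = 54.
One more forces 7 of some colour, so 54 + 1 = 55.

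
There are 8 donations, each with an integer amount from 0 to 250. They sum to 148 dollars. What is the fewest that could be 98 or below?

7

Each value above 98 is at least 99, contributing at least 99 − 0 = 99 above the floor 0.
The sum exceeds the floor total 0 by 148, so at most ⌊148/99⌋ = 1 exceed 98, and at least 7 are ≤ 98.
Exactly 7 works: 7 values at 0 and 1 at 99 total 99; raise one of the low values by 49 (still ≤ 98) to hit 148.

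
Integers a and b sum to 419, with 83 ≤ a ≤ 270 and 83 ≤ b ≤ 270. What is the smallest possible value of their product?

ab = a(419 − a) is concave in a, so over [149, 270] it is minimized at an endpoint.
At the endpoint a = 149, b = 419 − 149 = 270, so ab = 149 × 270 = 40230.

40230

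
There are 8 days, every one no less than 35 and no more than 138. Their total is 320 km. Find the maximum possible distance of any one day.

75

To make one day as large as possible, make the other 7 as small as possible.
The other 7 contribute at least 7 × 35 = 245, leaving at most 320 − 245 = 75.
Since 75 ≤ 138, this is achievable: one at 75 and 7 at 35.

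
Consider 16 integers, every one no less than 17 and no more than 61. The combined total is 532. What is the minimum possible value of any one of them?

Minimizing one value means maximizing the remaining 15.
The other 15 can take up 15 × 61 = 915 ≥ 532 − 17, so one integer can sit at its floor of 17.
Achievable: one at 17 and the other 15 totalling 515, which fits since 15 × 17 ≤ 515 ≤ 15 × 61.

17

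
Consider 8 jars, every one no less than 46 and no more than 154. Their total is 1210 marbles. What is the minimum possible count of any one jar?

Minimizing one value means maximizing the remaining 7.
The other 7 contribute at most 7 × 154 = 1078, leaving at least 1210 − 1078 = 132.
Since 132 ≥ 46, this is achievable: one at 132 and 7 at 154.

132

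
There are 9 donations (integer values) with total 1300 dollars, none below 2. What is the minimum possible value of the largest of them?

The 9 values sum to 1300, so their maximum is at least ⌈1300/9⌉ = 145.
Equality holds with 4 values of 145 and 5 values of 144.

145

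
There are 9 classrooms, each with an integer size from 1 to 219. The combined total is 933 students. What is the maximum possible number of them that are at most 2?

Each value at 2 or below falls at least 219 − 2 = 217 short of the ceiling 219.
The ceiling total is 9 × 219 = 1971, and we need 933, so at most ⌊(1971 − 933)/217⌋ = 4 can be that low.
k = 4 is achieved by 4 values at 2 and 5 at 219, total 1103; lower one of the 219's by 170 (still > 2) to reach 933.

4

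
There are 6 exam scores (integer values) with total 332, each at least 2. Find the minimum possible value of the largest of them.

56

If every one of the 6 were at most 55, the total would be at most 6 × 55 = 330 < 332.
Equality holds with 2 values of 56 and 4 values of 55.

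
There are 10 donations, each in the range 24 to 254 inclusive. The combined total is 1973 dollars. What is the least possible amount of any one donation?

24

Minimizing one value means maximizing the remaining 9.
The other 9 can take up 9 × 254 = 2286 ≥ 1973 − 24, so one donation can sit at its floor of 24.
Achievable: one at 24 and the other 9 totalling 1949, which fits since 9 × 24 ≤ 1949 ≤ 9 × 254.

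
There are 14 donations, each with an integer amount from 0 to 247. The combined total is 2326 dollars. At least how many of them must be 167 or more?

Suppose at most 14 − j of them reach 167; then j values are ≤ 166 and the rest ≤ 247.
The total is then ≤ 166·j + 247·(14 − j) = 3458 − 81j. For this to be ≥ 2326 we need j ≤ 13, so at least 14 − 13 = 1 must reach 167.
Exactly 1 works: 1 value at 247 and 13 at 166 total 2405; lower one of the high values by 79 (still ≥ 167) to hit 2326.

1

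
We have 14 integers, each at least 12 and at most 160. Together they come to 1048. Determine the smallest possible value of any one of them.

12

Minimizing one value means maximizing the remaining 13.
The other 13 can take up 13 × 160 = 2080 ≥ 1048 − 12, so one integer can sit at its floor of 12.
Achievable: one at 12 and the other 13 totalling 1036, which fits since 13 × 12 ≤ 1036 ≤ 13 × 160.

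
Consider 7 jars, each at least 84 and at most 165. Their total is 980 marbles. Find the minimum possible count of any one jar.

84

Minimizing one value means maximizing the remaining 6.
The other 6 can take up 6 × 165 = 990 ≥ 980 − 84, so one jar can sit at its floor of 84.
Achievable: one at 84 and the other 6 totalling 896, which fits since 6 × 84 ≤ 896 ≤ 6 × 165.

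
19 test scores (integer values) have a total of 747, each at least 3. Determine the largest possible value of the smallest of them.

39

If every one of the 19 were at least 40, the total would be at least 19 × 40 = 760 > 747.
Achievable: 13 of them at 39 and 6 at 40 total 747.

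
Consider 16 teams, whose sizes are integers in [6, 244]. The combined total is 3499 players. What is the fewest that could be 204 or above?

Suppose at most 16 − j of them reach 204; then j values are ≤ 203 and the rest ≤ 244.
The total is then ≤ 203·j + 244·(16 − j) = 3904 − 41j. For this to be ≥ 3499 we need j ≤ 9, so at least 16 − 9 = 7 must reach 204.
Exactly 7 works: 7 values at 244 and 9 at 203 total 3535; lower one of the high values by 36 (still ≥ 204) to hit 3499.

7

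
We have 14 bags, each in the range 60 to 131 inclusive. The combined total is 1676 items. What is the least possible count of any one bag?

To make one bag as small as possible, make the other 13 as large as possible.
The other 13 can take up 13 × 131 = 1703 ≥ 1676 − 60, so one bag can sit at its floor of 60.
Achievable: one at 60 and the other 13 totalling 1616, which fits since 13 × 60 ≤ 1616 ≤ 13 × 131.

60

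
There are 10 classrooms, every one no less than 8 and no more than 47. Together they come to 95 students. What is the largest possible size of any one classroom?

23

To make one classroom as large as possible, make the other 9 as small as possible.
The other 9 contribute at least 9 × 8 = 72, leaving at most 95 − 72 = 23.
Since 23 ≤ 47, this is achievable: one at 23 and 9 at 8.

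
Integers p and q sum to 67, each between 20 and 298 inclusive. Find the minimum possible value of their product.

Since p + q is fixed, pushing one of them to its bound minimizes the product.
The extreme feasible split is p = 20, q = 47, giving pq = 940.

940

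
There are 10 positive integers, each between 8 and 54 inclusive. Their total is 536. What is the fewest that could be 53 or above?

8

If only k of them are at least 53, the other 10 − k are at most 52, so the total is at most k·54 + (10 − k)·52.
This must reach 536, so k·54 + (10 − k)·52 ≥ 536, giving k ≥ 8.
Exactly 8 works: 8 values at 54 and 2 at 52 total 536.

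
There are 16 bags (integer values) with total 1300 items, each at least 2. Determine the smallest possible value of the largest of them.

The 16 values sum to 1300, so their maximum is at least ⌈1300/16⌉ = 82.
Taking 12 copies of 81 and 4 copies of 82 gives exactly 1300, so 82 is attained.

82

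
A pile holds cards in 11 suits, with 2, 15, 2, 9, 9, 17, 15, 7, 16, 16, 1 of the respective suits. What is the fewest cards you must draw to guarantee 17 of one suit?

109

In the worst case you take as many as possible of each suit without reaching 17: 2 + 15 + 2 + 9 + 9 + 16 + 15 + 7 + 16 + 16 + 1 = 108.
The next one must give 17 of some suit, so 108 + 1 = 109.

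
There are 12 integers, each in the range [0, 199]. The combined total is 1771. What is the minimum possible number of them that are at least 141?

2

If only k of them are at least 141, the other 12 − k are at most 140, so the total is at most k·199 + (12 − k)·140.
This must reach 1771, so k·199 + (12 − k)·140 ≥ 1771, giving k ≥ 2.
Exactly 2 works: 2 values at 199 and 10 at 140 total 1798; lower one of the high values by 27 (still ≥ 141) to hit 1771.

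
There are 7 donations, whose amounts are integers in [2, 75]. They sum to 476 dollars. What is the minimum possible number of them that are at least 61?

If only k of them are at least 61, the other 7 − k are at most 60, so the total is at most k·75 + (7 − k)·60.
This must reach 476, so k·75 + (7 − k)·60 ≥ 476, giving k ≥ 4.
Exactly 4 works: 4 values at 75 and 3 at 60 total 480; lower one of the high values by 4 (still ≥ 61) to hit 476.

4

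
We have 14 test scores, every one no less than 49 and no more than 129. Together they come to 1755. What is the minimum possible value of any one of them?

Minimizing one value means maximizing the remaining 13.
The other 13 contribute at most 13 × 129 = 1677, leaving at least 1755 − 1677 = 78.
Since 78 ≥ 49, this is achievable: one at 78 and 13 at 129.

78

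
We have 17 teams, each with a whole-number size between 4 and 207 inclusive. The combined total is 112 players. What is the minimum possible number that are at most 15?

14

Each value above 15 is at least 16, contributing at least 16 − 4 = 12 above the floor 4.
The sum exceeds the floor total 68 by 44, so at most ⌊44/12⌋ = 3 exceed 15, and at least 14 are ≤ 15.
Exactly 14 works: 14 values at 4 and 3 at 16 total 104; raise one of the low values by 8 (still ≤ 15) to hit 112.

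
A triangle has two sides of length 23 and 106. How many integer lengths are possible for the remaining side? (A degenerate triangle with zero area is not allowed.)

The triangle inequality gives |23 − 106| < c < 23 + 106, i.e. 83 < c < 129.
So c can be any integer from 84 to 128: 45 values.

45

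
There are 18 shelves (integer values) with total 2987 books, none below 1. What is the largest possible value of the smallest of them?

The average is 2987/18 < 166, so some value is ≤ 165.
Achievable: 1 of them at 165 and 17 at 166 total 2987.

165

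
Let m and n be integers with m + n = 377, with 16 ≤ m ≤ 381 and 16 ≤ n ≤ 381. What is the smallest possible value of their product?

For a fixed sum, mn is smallest when m and n are as far apart as possible.
At the endpoint m = 16, n = 377 − 16 = 361, so mn = 16 × 361 = 5776.

5776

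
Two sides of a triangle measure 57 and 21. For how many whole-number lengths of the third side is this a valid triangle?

The triangle inequality gives |57 − 21| < c < 57 + 21, i.e. 36 < c < 78.
So c can be any integer from 37 to 77: 41 values.

41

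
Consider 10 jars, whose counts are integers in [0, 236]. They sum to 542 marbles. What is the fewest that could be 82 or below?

4

If only k of them are at most 82, the other 10 − k are at least 83, so the total is at least (10 − k)·83 + k·0.
This is ≤ 542, so (10 − k)·83 + 0k ≤ 542, which gives k ≥ 4.
Exactly 4 works: 4 values at 0 and 6 at 83 total 498; raise one of the low values by 44 (still ≤ 82) to hit 542.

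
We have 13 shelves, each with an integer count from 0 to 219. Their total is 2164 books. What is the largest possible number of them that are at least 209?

If k of the values are ≥ 209, the total is ≥ 209k + 0(13 − k).
Setting 209k + 0(13 − k) ≤ 2164 gives 209k ≤ 2164, so k ≤ 10.
k = 10 is achieved by 10 values at 209 and 3 at 0, total 2090; add 74 to one value (staying below 209) to reach 2164.

10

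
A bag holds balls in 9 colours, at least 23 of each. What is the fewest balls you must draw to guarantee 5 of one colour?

37

In the worst case you draw 4 of each of the 9 colours: 9 × 4 = 36.
One more forces 5 of some colour, so 36 + 1 = 37.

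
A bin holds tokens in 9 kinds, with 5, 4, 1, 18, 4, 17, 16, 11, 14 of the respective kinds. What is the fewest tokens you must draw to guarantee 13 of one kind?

In the worst case you take as many as possible of each kind without reaching 13: 5 + 4 + 1 + 12 + 4 + 12 + 12 + 11 + 12 = 73.
The next one must give 13 of some kind, so 73 + 1 = 74.

74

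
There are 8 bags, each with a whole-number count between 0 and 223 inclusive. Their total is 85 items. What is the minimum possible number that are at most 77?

7

If only k of them are at most 77, the other 8 − k are at least 78, so the total is at least (8 − k)·78 + k·0.
This is ≤ 85, so (8 − k)·78 + 0k ≤ 85, which gives k ≥ 7.
Exactly 7 works: 7 values at 0 and 1 at 78 total 78; raise one of the low values by 7 (still ≤ 77) to hit 85.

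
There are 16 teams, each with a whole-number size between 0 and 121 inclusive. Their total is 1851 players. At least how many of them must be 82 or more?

14

Each value short of 82 is at most 81, costing at least 121 − 81 = 40 against the maximum total of 1936.
We can afford to lose at most 1936 − 1851 = 85, so at most ⌊85/40⌋ = 2 fall short, and at least 14 are ≥ 82.
Exactly 14 works: 14 values at 121 and 2 at 81 total 1856; lower one of the high values by 5 (still ≥ 82) to hit 1851.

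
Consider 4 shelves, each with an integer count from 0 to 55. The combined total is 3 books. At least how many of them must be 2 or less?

3

Each value above 2 is at least 3, contributing at least 3 − 0 = 3 above the floor 0.
The sum exceeds the floor total 0 by 3, so at most ⌊3/3⌋ = 1 exceed 2, and at least 3 are ≤ 2.
Exactly 3 works: 3 values at 0 and 1 at 3 total 3.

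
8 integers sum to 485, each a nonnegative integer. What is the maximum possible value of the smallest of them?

60

The average is 485/8 < 61, so some value is ≤ 60.
Taking 3 copies of 60 and 5 copies of 61 gives exactly 485, so 60 is attained.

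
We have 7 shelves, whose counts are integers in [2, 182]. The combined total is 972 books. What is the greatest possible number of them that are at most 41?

Each value at 41 or below falls at least 182 − 41 = 141 short of the ceiling 182.
The ceiling total is 7 × 182 = 1274, and we need 972, so at most ⌊(1274 − 972)/141⌋ = 2 can be that low.
k = 2 is achieved by 2 values at 41 and 5 at 182, total 992; lower one of the 182's by 20 (still > 41) to reach 972.

2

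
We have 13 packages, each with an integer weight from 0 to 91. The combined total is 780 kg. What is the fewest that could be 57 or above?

Suppose at most 13 − j of them reach 57; then j values are ≤ 56 and the rest ≤ 91.
The total is then ≤ 56·j + 91·(13 − j) = 1183 − 35j. For this to be ≥ 780 we need j ≤ 11, so at least 13 − 11 = 2 must reach 57.
Exactly 2 works: 2 values at 91 and 11 at 56 total 798; lower one of the high values by 18 (still ≥ 57) to hit 780.

2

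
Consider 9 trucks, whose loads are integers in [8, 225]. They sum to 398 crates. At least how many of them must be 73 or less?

5

Let j be the number exceeding 73. Then the total is ≥ 74·j + 8·(9 − j) = 72 + 66j.
So 66j ≤ 326 and j ≤ 4; hence at least 9 − 4 = 5 are ≤ 73.
Exactly 5 works: 5 values at 8 and 4 at 74 total 336; raise one of the low values by 62 (still ≤ 73) to hit 398.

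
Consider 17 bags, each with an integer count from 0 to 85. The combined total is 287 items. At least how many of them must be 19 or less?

If only k of them are at most 19, the other 17 − k are at least 20, so the total is at least (17 − k)·20 + k·0.
This is ≤ 287, so (17 − k)·20 + 0k ≤ 287, which gives k ≥ 3.
Exactly 3 works: 3 values at 0 and 14 at 20 total 280; raise one of the low values by 7 (still ≤ 19) to hit 287.

3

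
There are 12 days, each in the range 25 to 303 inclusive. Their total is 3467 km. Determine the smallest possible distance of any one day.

134

To make one day as small as possible, make the other 11 as large as possible.
The other 11 contribute at most 11 × 303 = 3333, leaving at least 3467 − 3333 = 134.
Since 134 ≥ 25, this is achievable: one at 134 and 11 at 303.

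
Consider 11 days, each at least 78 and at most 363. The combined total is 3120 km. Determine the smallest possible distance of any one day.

78

To make one day as small as possible, make the other 10 as large as possible.
The other 10 can take up 10 × 363 = 3630 ≥ 3120 − 78, so one day can sit at its floor of 78.
Achievable: one at 78 and the other 10 totalling 3042, which fits since 10 × 78 ≤ 3042 ≤ 10 × 363.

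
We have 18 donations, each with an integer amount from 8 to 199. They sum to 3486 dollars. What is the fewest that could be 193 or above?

5

If only k of them are at least 193, the other 18 − k are at most 192, so the total is at most k·199 + (18 − k)·192.
This must reach 3486, so k·199 + (18 − k)·192 ≥ 3486, giving k ≥ 5.
Exactly 5 works: 5 values at 199 and 13 at 192 total 3491; lower one of the high values by 5 (still ≥ 193) to hit 3486.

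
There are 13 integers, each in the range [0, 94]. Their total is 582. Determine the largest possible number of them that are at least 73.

With k values at 73 or above and the rest at least 0, the sum is at least 0 + 73k.
Since the sum is 582, we need 73k ≤ 582, i.e. k ≤ 7.
k = 7 is achieved by 7 values at 73 and 6 at 0, total 511; add 71 to one value (staying below 73) to reach 582.

7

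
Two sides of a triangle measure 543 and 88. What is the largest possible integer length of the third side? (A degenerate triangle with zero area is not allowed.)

The third side must be less than 543 + 88 = 631.
The largest integer below 631 is 630.

630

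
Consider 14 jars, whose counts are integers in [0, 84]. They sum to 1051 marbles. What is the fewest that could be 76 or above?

1

If only k of them are at least 76, the other 14 − k are at most 75, so the total is at most k·84 + (14 − k)·75.
This must reach 1051, so k·84 + (14 − k)·75 ≥ 1051, giving k ≥ 1.
Exactly 1 works: 1 value at 84 and 13 at 75 total 1059; lower one of the high values by 8 (still ≥ 76) to hit 1051.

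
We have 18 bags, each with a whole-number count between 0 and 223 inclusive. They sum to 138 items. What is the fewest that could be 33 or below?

14

If only k of them are at most 33, the other 18 − k are at least 34, so the total is at least (18 − k)·34 + k·0.
This is ≤ 138, so (18 − k)·34 + 0k ≤ 138, which gives k ≥ 14.
Exactly 14 works: 14 values at 0 and 4 at 34 total 136; raise one of the low values by 2 (still ≤ 33) to hit 138.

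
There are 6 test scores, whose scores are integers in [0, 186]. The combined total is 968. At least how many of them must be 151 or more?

Suppose at most 6 − j of them reach 151; then j values are ≤ 150 and the rest ≤ 186.
The total is then ≤ 150·j + 186·(6 − j) = 1116 − 36j. For this to be ≥ 968 we need j ≤ 4, so at least 6 − 4 = 2 must reach 151.
Exactly 2 works: 2 values at 186 and 4 at 150 total 972; lower one of the high values by 4 (still ≥ 151) to hit 968.

2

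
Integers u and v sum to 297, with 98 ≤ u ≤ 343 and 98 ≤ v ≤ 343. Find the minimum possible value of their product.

Since u + v is fixed, pushing one of them to its bound minimizes the product.
At the endpoint u = 98, v = 297 − 98 = 199, so uv = 98 × 199 = 19502.

19502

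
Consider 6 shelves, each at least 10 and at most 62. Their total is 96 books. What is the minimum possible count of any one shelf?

10

To make one shelf as small as possible, make the other 5 as large as possible.
The other 5 can take up 5 × 62 = 310 ≥ 96 − 10, so one shelf can sit at its floor of 10.
Achievable: one at 10 and the other 5 totalling 86, which fits since 5 × 10 ≤ 86 ≤ 5 × 62.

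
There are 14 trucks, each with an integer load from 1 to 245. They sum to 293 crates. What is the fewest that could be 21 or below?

If only k of them are at most 21, the other 14 − k are at least 22, so the total is at least (14 − k)·22 + k·1.
This is ≤ 293, so (14 − k)·22 + 1k ≤ 293, which gives k ≥ 1.
Exactly 1 works: 1 value at 1 and 13 at 22 total 287; raise one of the low values by 6 (still ≤ 21) to hit 293.

1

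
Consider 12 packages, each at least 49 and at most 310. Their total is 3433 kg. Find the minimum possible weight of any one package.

To make one package as small as possible, make the other 11 as large as possible.
The other 11 can take up 11 × 310 = 3410 ≥ 3433 − 49, so one package can sit at its floor of 49.
Achievable: one at 49 and the other 11 totalling 3384, which fits since 11 × 49 ≤ 3384 ≤ 11 × 310.

49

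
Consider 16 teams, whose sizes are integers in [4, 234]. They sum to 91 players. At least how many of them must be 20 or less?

15

Let j be the number exceeding 20. Then the total is ≥ 21·j + 4·(16 − j) = 64 + 17j.
So 17j ≤ 27 and j ≤ 1; hence at least 16 − 1 = 15 are ≤ 20.
Exactly 15 works: 15 values at 4 and 1 at 21 total 81; raise one of the low values by 10 (still ≤ 20) to hit 91.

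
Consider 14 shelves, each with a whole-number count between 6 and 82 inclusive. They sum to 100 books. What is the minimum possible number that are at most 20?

13

If only k of them are at most 20, the other 14 − k are at least 21, so the total is at least (14 − k)·21 + k·6.
This is ≤ 100, so (14 − k)·21 + 6k ≤ 100, which gives k ≥ 13.
Exactly 13 works: 13 values at 6 and 1 at 21 total 99; raise one of the low values by 1 (still ≤ 20) to hit 100.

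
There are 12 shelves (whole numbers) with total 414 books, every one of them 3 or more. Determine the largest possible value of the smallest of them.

If every one of the 12 were at least 35, the total would be at least 12 × 35 = 420 > 414.
Taking 6 copies of 34 and 6 copies of 35 gives exactly 414, so 34 is attained.

34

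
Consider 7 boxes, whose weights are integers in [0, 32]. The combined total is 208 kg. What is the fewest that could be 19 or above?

6

If only k of them are at least 19, the other 7 − k are at most 18, so the total is at most k·32 + (7 − k)·18.
This must reach 208, so k·32 + (7 − k)·18 ≥ 208, giving k ≥ 6.
Exactly 6 works: 6 values at 32 and 1 at 18 total 210; lower one of the high values by 2 (still ≥ 19) to hit 208.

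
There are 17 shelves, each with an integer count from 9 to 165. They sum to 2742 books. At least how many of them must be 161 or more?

5

Each value short of 161 is at most 160, costing at least 165 − 160 = 5 against the maximum total of 2805.
We can afford to lose at most 2805 − 2742 = 63, so at most ⌊63/5⌋ = 12 fall short, and at least 5 are ≥ 161.
Exactly 5 works: 5 values at 165 and 12 at 160 total 2745; lower one of the high values by 3 (still ≥ 161) to hit 2742.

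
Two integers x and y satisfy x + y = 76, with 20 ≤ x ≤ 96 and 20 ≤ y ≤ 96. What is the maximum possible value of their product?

1444

xy = x(76 − x) is maximized when x is as near 76/2 as the bounds allow.
Taking x = 38 and y = 38 (both in [20, 96]) gives xy = 1444.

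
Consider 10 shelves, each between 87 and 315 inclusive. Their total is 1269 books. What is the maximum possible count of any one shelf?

Maximizing one value means minimizing the remaining 9.
The other 9 contribute at least 9 × 87 = 783, leaving at most 1269 − 783 = 486.
But each shelf is capped at 315, so the maximum is 315.
Achievable: one at 315 and the other 9 totalling 954, which fits since 9 × 87 ≤ 954 ≤ 9 × 315.

315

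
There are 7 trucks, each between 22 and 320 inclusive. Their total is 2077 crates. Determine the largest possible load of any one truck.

320

Maximizing one value means minimizing the remaining 6.
The other 6 contribute at least 6 × 22 = 132, leaving at most 2077 − 132 = 1945.
But each truck is capped at 320, so the maximum is 320.
Achievable: one at 320 and the other 6 totalling 1757, which fits since 6 × 22 ≤ 1757 ≤ 6 × 320.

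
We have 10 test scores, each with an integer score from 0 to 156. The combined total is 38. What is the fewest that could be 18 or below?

8

If only k of them are at most 18, the other 10 − k are at least 19, so the total is at least (10 − k)·19 + k·0.
This is ≤ 38, so (10 − k)·19 + 0k ≤ 38, which gives k ≥ 8.
Exactly 8 works: 8 values at 0 and 2 at 19 total 38.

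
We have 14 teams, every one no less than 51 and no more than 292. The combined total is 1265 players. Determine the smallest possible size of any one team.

51

Minimizing one value means maximizing the remaining 13.
The other 13 can take up 13 × 292 = 3796 ≥ 1265 − 51, so one team can sit at its floor of 51.
Achievable: one at 51 and the other 13 totalling 1214, which fits since 13 × 51 ≤ 1214 ≤ 13 × 292.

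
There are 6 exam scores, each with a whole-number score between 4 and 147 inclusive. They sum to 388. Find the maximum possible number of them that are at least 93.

4

Suppose k of them are at least 93. Those contribute at least 93 each and the other 6 − k at least 4 each.
So the total is at least 93k + 4(6 − k) = 24 + 89k. This must be ≤ 388, giving k ≤ 4.
k = 4 is achieved by 4 values at 93 and 2 at 4, total 380; add 8 to one value (staying below 93) to reach 388.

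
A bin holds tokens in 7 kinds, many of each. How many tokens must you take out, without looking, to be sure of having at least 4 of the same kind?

You could draw 3 of every kind without reaching 4 of any — 21 in all.
One more forces 4 of some kind, so 21 + 1 = 22.

22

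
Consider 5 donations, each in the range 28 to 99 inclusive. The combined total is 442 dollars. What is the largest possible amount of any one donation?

To make one donation as large as possible, make the other 4 as small as possible.
The other 4 contribute at least 4 × 28 = 112, leaving at most 442 − 112 = 330.
But each donation is capped at 99, so the maximum is 99.
Achievable: one at 99 and the other 4 totalling 343, which fits since 4 × 28 ≤ 343 ≤ 4 × 99.

99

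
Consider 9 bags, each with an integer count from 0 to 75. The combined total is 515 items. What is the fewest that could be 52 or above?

3

If only k of them are at least 52, the other 9 − k are at most 51, so the total is at most k·75 + (9 − k)·51.
This must reach 515, so k·75 + (9 − k)·51 ≥ 515, giving k ≥ 3.
Exactly 3 works: 3 values at 75 and 6 at 51 total 531; lower one of the high values by 16 (still ≥ 52) to hit 515.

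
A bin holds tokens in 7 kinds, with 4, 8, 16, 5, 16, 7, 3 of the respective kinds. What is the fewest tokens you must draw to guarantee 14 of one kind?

In the worst case you take as many as possible of each kind without reaching 14: 4 + 8 + 13 + 5 + 13 + 7 + 3 = 53.
The next one must give 14 of some kind, so 53 + 1 = 54.

54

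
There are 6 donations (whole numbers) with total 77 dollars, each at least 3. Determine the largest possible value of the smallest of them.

If every one of the 6 were at least 13, the total would be at least 6 × 13 = 78 > 77.
Achievable: 1 of them at 12 and 5 at 13 total 77.

12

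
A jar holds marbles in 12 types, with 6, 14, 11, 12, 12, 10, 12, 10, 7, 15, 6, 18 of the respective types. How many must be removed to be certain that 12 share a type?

In the worst case you take as many as possible of each type without reaching 12: 6 + 11 + 11 + 11 + 11 + 10 + 11 + 10 + 7 + 11 + 6 + 11 = 116.
The next one must give 12 of some type, so 116 + 1 = 117.

117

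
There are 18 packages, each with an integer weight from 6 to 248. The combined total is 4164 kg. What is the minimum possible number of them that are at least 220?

If only k of them are at least 220, the other 18 − k are at most 219, so the total is at most k·248 + (18 − k)·219.
This must reach 4164, so k·248 + (18 − k)·219 ≥ 4164, giving k ≥ 8.
Exactly 8 works: 8 values at 248 and 10 at 219 total 4174; lower one of the high values by 10 (still ≥ 220) to hit 4164.

8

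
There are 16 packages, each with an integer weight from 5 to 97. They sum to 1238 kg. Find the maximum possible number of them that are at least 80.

15

With k values at 80 or above and the rest at least 5, the sum is at least 80 + 75k.
Since the sum is 1238, we need 75k ≤ 1158, i.e. k ≤ 15.
k = 15 is achieved by 15 values at 80 and 1 at 5, total 1205; add 33 to one value (staying below 80) to reach 1238.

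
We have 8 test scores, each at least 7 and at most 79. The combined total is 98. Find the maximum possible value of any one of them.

Maximizing one value means minimizing the remaining 7.
The other 7 contribute at least 7 × 7 = 49, leaving at most 98 − 49 = 49.
Since 49 ≤ 79, this is achievable: one at 49 and 7 at 7.

49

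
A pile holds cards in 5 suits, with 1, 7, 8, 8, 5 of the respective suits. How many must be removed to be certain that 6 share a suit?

22

In the worst case you take as many as possible of each suit without reaching 6: 1 + 5 + 5 + 5 + 5 = 21.
The next one must give 6 of some suit, so 21 + 1 = 22.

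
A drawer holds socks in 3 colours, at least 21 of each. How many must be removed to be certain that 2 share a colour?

You could draw 1 of every colour without reaching 2 of any — 3 in all.
One more forces 2 of some colour, so 3 + 1 = 4.

4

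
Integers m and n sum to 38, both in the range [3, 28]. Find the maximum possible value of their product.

361

For a fixed sum, the product mn is largest when m and n are as close as possible.
Taking m = 19 and n = 19 (both in [3, 28]) gives mn = 361.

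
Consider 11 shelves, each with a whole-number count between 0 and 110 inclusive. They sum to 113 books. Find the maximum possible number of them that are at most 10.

Suppose k of them are at most 10. Those contribute at most 10 each and the rest at most 110 each.
So the total is at most 10k + 110(11 − k) = 1210 − 100k. This must still be ≥ 113, so k ≤ 10.
k = 10 is achieved by 10 values at 10 and 1 at 110, total 210; lower one of the 110's by 97 (still > 10) to reach 113.

10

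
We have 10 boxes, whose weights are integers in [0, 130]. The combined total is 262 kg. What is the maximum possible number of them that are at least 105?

2

If k of the values are ≥ 105, the total is ≥ 105k + 0(10 − k).
Setting 105k + 0(10 − k) ≤ 262 gives 105k ≤ 262, so k ≤ 2.
k = 2 is achieved by 2 values at 105 and 8 at 0, total 210; add 52 to one value (staying below 105) to reach 262.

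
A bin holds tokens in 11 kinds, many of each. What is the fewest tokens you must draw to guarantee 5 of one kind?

45

You could draw 4 of every kind without reaching 5 of any — 44 in all.
One more forces 5 of some kind, so 44 + 1 = 45.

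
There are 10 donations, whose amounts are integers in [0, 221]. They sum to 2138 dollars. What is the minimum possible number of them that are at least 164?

9

If only k of them are at least 164, the other 10 − k are at most 163, so the total is at most k·221 + (10 − k)·163.
This must reach 2138, so k·221 + (10 − k)·163 ≥ 2138, giving k ≥ 9.
Exactly 9 works: 9 values at 221 and 1 at 163 total 2152; lower one of the high values by 14 (still ≥ 164) to hit 2138.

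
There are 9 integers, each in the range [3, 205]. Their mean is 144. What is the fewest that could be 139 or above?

1

The total is 9 × 144 = 1296.
If only k of them are at least 139, the other 9 − k are at most 138, so the total is at most k·205 + (9 − k)·138.
This must reach 1296, so k·205 + (9 − k)·138 ≥ 1296, giving k ≥ 1.
Exactly 1 works: 1 value at 205 and 8 at 138 total 1309; lower one of the high values by 13 (still ≥ 139) to hit 1296.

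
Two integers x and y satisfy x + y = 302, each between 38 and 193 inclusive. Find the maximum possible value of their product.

22801

With x + y fixed, xy peaks when the two are closest together.
Taking x = 151 and y = 151 (both in [38, 193]) gives xy = 22801.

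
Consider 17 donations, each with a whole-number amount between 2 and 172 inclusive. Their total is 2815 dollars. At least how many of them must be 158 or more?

10

Suppose at most 17 − j of them reach 158; then j values are ≤ 157 and the rest ≤ 172.
The total is then ≤ 157·j + 172·(17 − j) = 2924 − 15j. For this to be ≥ 2815 we need j ≤ 7, so at least 17 − 7 = 10 must reach 158.
Exactly 10 works: 10 values at 172 and 7 at 157 total 2819; lower one of the high values by 4 (still ≥ 158) to hit 2815.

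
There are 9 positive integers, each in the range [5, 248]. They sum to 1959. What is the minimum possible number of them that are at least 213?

Each value short of 213 is at most 212, costing at least 248 − 212 = 36 against the maximum total of 2232.
We can afford to lose at most 2232 − 1959 = 273, so at most ⌊273/36⌋ = 7 fall short, and at least 2 are ≥ 213.
Exactly 2 works: 2 values at 248 and 7 at 212 total 1980; lower one of the high values by 21 (still ≥ 213) to hit 1959.

2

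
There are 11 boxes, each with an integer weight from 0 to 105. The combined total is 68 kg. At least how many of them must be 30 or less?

Let j be the number exceeding 30. Then the total is ≥ 31·j + 0·(11 − j) = 0 + 31j.
So 31j ≤ 68 and j ≤ 2; hence at least 11 − 2 = 9 are ≤ 30.
Exactly 9 works: 9 values at 0 and 2 at 31 total 62; raise one of the low values by 6 (still ≤ 30) to hit 68.

9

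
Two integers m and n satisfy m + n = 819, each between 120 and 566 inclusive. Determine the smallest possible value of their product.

143198

mn = m(819 − m) is concave in m, so over [253, 566] it is minimized at an endpoint.
The extreme feasible split is m = 253, n = 566, giving mn = 143198.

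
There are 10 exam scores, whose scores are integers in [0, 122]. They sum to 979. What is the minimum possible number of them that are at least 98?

1

Each value short of 98 is at most 97, costing at least 122 − 97 = 25 against the maximum total of 1220.
We can afford to lose at most 1220 − 979 = 241, so at most ⌊241/25⌋ = 9 fall short, and at least 1 are ≥ 98.
Exactly 1 works: 1 value at 122 and 9 at 97 total 995; lower one of the high values by 16 (still ≥ 98) to hit 979.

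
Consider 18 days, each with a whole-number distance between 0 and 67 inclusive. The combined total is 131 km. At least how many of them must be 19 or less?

12

Each value above 19 is at least 20, contributing at least 20 − 0 = 20 above the floor 0.
The sum exceeds the floor total 0 by 131, so at most ⌊131/20⌋ = 6 exceed 19, and at least 12 are ≤ 19.
Exactly 12 works: 12 values at 0 and 6 at 20 total 120; raise one of the low values by 11 (still ≤ 19) to hit 131.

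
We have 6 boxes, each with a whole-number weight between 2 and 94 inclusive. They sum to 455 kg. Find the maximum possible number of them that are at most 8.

Each value at 8 or below falls at least 94 − 8 = 86 short of the ceiling 94.
The ceiling total is 6 × 94 = 564, and we need 455, so at most ⌊(564 − 455)/86⌋ = 1 can be that low.
k = 1 is achieved by 1 value at 8 and 5 at 94, total 478; lower one of the 94's by 23 (still > 8) to reach 455.

1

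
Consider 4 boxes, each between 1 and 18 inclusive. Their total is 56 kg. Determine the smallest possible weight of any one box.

To make one box as small as possible, make the other 3 as large as possible.
The other 3 contribute at most 3 × 18 = 54, leaving at least 56 − 54 = 2.
Since 2 ≥ 1, this is achievable: one at 2 and 3 at 18.

2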